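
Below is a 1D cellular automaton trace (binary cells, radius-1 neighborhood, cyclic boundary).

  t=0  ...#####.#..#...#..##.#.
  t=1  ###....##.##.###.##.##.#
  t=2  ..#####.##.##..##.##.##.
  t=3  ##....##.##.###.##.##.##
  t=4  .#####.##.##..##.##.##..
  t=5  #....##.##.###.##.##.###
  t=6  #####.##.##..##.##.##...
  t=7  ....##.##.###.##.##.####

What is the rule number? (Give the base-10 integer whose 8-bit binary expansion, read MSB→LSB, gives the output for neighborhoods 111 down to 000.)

  ### -> .   bit 7 = 0  t=0,i=4
  ##. -> #   bit 6 = 1  t=0,i=7
  #.# -> #   bit 5 = 1  t=0,i=8
  #.. -> #   bit 4 = 1  t=0,i=10
  .## -> .   bit 3 = 0  t=0,i=3
  .#. -> .   bit 2 = 0  t=0,i=9
  ..# -> #   bit 1 = 1  t=0,i=2
  ... -> #   bit 0 = 1  t=0,i=0
  bits 01110011 = 115

115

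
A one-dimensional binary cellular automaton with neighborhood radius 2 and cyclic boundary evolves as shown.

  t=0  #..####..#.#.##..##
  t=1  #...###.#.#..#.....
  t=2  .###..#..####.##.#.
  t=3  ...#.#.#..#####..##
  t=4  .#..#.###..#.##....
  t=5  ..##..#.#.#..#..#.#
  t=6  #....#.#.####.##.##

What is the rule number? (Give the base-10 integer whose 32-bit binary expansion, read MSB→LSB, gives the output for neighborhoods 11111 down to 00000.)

2027390730

  nb #####: next=.  (t=3,i=12, bit31=0)
  nb ####.: next=#  (t=0,i=5, bit30=1)
  nb ###.#: next=#  (t=1,i=6, bit29=1)
  nb ###..: next=#  (t=0,i=0, bit28=1)
  nb ##.##: next=#  (t=2,i=13, bit27=1)
  nb ##.#.: next=.  (t=1,i=7, bit26=0)
  nb ##..#: next=.  (t=0,i=1, bit25=0)
  nb ##...: next=.  (t=3,i=0, bit24=0)
  nb #.###: next=#  (t=4,i=6, bit23=1)
  nb #.##.: next=#  (t=0,i=13, bit22=1)
  nb #.#.#: next=.  (t=0,i=11, bit21=0)
  nb #.#..: next=#  (t=1,i=10, bit20=1)
  nb #..##: next=.  (t=0,i=2, bit19=0)
  nb #..#.: next=#  (t=0,i=8, bit18=1)
  nb #...#: next=#  (t=1,i=2, bit17=1)
  nb #....: next=#  (t=1,i=15, bit16=1)
  nb .####: next=#  (t=0,i=4, bit15=1)
  nb .###.: next=.  (t=0,i=18, bit14=0)
  nb .##.#: next=.  (t=2,i=15, bit13=0)
  nb .##..: next=.  (t=0,i=14, bit12=0)
  nb .#.##: next=.  (t=0,i=12, bit11=0)
  nb .#.#.: next=#  (t=0,i=10, bit10=1)
  nb .#..#: next=#  (t=1,i=11, bit9=1)
  nb .#...: next=#  (t=1,i=1, bit8=1)
  nb ..###: next=.  (t=0,i=3, bit7=0)
  nb ..##.: next=.  (t=3,i=17, bit6=0)
  nb ..#.#: next=.  (t=0,i=9, bit5=0)
  nb ..#..: next=.  (t=1,i=0, bit4=0)
  nb ...##: next=#  (t=1,i=3, bit3=1)
  nb ...#.: next=.  (t=1,i=18, bit2=0)
  nb ....#: next=#  (t=1,i=17, bit1=1)
  nb .....: next=.  (t=1,i=16, bit0=0)
  bits 01111000110101111000011100001010 = 2027390730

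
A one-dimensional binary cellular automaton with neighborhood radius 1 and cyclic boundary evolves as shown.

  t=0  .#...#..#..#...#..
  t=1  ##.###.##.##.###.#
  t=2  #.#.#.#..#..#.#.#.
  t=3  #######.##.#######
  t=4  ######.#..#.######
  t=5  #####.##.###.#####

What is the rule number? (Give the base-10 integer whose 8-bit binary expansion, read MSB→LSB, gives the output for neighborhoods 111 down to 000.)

167

  nb ###: next=#  (t=1,i=0, bit7=1)
  nb ##.: next=.  (t=1,i=1, bit6=0)
  nb #.#: next=#  (t=1,i=2, bit5=1)
  nb #..: next=.  (t=0,i=2, bit4=0)
  nb .##: next=.  (t=1,i=3, bit3=0)
  nb .#.: next=#  (t=0,i=1, bit2=1)
  nb ..#: next=#  (t=0,i=0, bit1=1)
  nb ...: next=#  (t=0,i=3, bit0=1)
  bits 10100111 = 167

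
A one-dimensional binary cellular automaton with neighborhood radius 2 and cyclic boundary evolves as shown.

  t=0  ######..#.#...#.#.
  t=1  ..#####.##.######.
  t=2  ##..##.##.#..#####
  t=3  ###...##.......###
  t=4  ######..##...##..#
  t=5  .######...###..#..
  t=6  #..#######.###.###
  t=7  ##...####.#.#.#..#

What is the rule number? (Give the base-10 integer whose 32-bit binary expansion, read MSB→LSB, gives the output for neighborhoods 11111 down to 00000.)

  [31] ##### => #  t=0,i=2
  [30] ####. => #  t=0,i=4
  [29] ###.# => .  t=1,i=6
  [28] ###.. => #  t=0,i=5
  [27] ##.## => #  t=1,i=7
  [26] ##.#. => .  t=2,i=9
  [25] ##..# => #  t=0,i=6
  [24] ##... => #  t=1,i=17
  [23] #.### => .  t=0,i=0
  [22] #.##. => #  t=1,i=8
  [21] #.#.# => #  t=0,i=16
  [20] #.#.. => .  t=0,i=10
  [19] #..## => .  t=2,i=3
  [18] #..#. => .  t=0,i=7
  [17] #...# => #  t=0,i=12
  [16] #.... => #  t=3,i=9
  [15] .#### => .  t=0,i=1
  [14] .###. => #  t=5,i=11
  [13] .##.# => .  t=1,i=9
  [12] .##.. => .  t=3,i=7
  [11] .#.## => .  t=0,i=17
  [10] .#.#. => #  t=0,i=9
  [9] .#..# => .  t=2,i=11
  [8] .#... => #  t=0,i=11
  [7] ..### => .  t=1,i=2
  [6] ..##. => .  t=2,i=4
  [5] ..#.# => #  t=0,i=8
  [4] ..#.. => #  t=5,i=15
  [3] ...## => #  t=1,i=1
  [2] ...#. => #  t=0,i=13
  [1] ....# => #  t=3,i=13
  [0] ..... => .  t=3,i=10
  bits 11011011011000110100010100111110 = 3680716094

3680716094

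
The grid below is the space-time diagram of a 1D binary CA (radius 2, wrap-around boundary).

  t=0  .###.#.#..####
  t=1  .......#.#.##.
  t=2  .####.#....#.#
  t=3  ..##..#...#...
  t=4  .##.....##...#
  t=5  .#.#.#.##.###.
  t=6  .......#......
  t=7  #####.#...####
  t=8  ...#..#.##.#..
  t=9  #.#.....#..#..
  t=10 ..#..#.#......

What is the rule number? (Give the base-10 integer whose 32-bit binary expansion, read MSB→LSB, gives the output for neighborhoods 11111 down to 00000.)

  #####|.  b31=0 t=7,i=0
  ####.|#  b30=1 t=0,i=12
  ###.#|.  b29=0 t=0,i=3
  ###..|.  b28=0 t=5,i=12
  ##.##|.  b27=0 t=0,i=0
  ##.#.|.  b26=0 t=0,i=4
  ##..#|.  b25=0 t=3,i=4
  ##...|#  b24=1 t=1,i=13
  #.###|.  b23=0 t=0,i=1
  #.##.|#  b22=1 t=1,i=11
  #.#.#|.  b21=0 t=0,i=5
  #.#..|#  b20=1 t=0,i=7
  #..##|#  b19=1 t=0,i=9
  #..#.|.  b18=0 t=3,i=5
  #...#|#  b17=1 t=3,i=8
  #....|.  b16=0 t=1,i=0
  .####|#  b15=1 t=0,i=11
  .###.|.  b14=0 t=0,i=2
  .##.#|.  b13=0 t=5,i=8
  .##..|.  b12=0 t=1,i=12
  .#.##|.  b11=0 t=1,i=10
  .#.#.|.  b10=0 t=0,i=6
  .#..#|.  b9=0 t=0,i=8
  .#...|.  b8=0 t=2,i=7
  ..###|.  b7=0 t=0,i=10
  ..##.|#  b6=1 t=3,i=2
  ..#.#|.  b5=0 t=1,i=7
  ..#..|.  b4=0 t=3,i=6
  ...##|#  b3=1 t=3,i=1
  ...#.|#  b2=1 t=1,i=6
  ....#|.  b1=0 t=1,i=5
  .....|#  b0=1 t=1,i=1
  bits 01000001010110101000000001001101 = 1096450125

1096450125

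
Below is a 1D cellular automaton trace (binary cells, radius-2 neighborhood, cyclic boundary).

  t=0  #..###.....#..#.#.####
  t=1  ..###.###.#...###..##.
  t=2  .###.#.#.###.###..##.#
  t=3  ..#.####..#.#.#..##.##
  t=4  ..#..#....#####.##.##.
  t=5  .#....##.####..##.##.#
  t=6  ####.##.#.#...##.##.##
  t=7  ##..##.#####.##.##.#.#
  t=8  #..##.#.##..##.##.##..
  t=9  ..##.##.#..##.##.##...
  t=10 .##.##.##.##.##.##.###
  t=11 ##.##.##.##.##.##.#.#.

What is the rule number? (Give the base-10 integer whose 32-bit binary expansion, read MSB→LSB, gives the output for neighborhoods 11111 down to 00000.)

2373567981

  nb #####: next=#  (t=0,i=20, bit31=1)
  nb ####.: next=.  (t=0,i=21, bit30=0)
  nb ###.#: next=.  (t=1,i=4, bit29=0)
  nb ###..: next=.  (t=0,i=0, bit28=0)
  nb ##.##: next=#  (t=1,i=5, bit27=1)
  nb ##.#.: next=#  (t=1,i=9, bit26=1)
  nb ##..#: next=.  (t=0,i=1, bit25=0)
  nb ##...: next=#  (t=0,i=6, bit24=1)
  nb #.###: next=.  (t=0,i=18, bit23=0)
  nb #.##.: next=#  (t=3,i=20, bit22=1)
  nb #.#.#: next=#  (t=0,i=16, bit21=1)
  nb #.#..: next=#  (t=1,i=10, bit20=1)
  nb #..##: next=#  (t=0,i=2, bit19=1)
  nb #..#.: next=.  (t=0,i=13, bit18=0)
  nb #...#: next=.  (t=1,i=0, bit17=0)
  nb #....: next=#  (t=0,i=7, bit16=1)
  nb .####: next=#  (t=0,i=19, bit15=1)
  nb .###.: next=#  (t=0,i=4, bit14=1)
  nb .##.#: next=.  (t=2,i=19, bit13=0)
  nb .##..: next=.  (t=1,i=20, bit12=0)
  nb .#.##: next=.  (t=0,i=17, bit11=0)
  nb .#.#.: next=#  (t=0,i=15, bit10=1)
  nb .#..#: next=.  (t=0,i=12, bit9=0)
  nb .#...: next=#  (t=1,i=11, bit8=1)
  nb ..###: next=#  (t=0,i=3, bit7=1)
  nb ..##.: next=#  (t=1,i=19, bit6=1)
  nb ..#.#: next=#  (t=0,i=14, bit5=1)
  nb ..#..: next=.  (t=0,i=11, bit4=0)
  nb ...##: next=#  (t=1,i=1, bit3=1)
  nb ...#.: next=#  (t=0,i=10, bit2=1)
  nb ....#: next=.  (t=0,i=9, bit1=0)
  nb .....: next=#  (t=0,i=8, bit0=1)
  bits 10001101011110011100010111101101 = 2373567981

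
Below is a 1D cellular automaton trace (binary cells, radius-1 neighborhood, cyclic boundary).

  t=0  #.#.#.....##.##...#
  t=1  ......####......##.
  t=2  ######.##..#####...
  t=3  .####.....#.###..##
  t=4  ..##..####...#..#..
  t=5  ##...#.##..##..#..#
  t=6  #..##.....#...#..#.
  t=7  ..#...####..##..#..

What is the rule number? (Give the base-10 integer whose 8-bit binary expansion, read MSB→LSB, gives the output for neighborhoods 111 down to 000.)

  ### -> #   bit 7 = 1  t=1,i=7
  ##. -> .   bit 6 = 0  t=0,i=0
  #.# -> .   bit 5 = 0  t=0,i=1
  #.. -> .   bit 4 = 0  t=0,i=5
  .## -> .   bit 3 = 0  t=0,i=10
  .#. -> .   bit 2 = 0  t=0,i=2
  ..# -> #   bit 1 = 1  t=0,i=9
  ... -> #   bit 0 = 1  t=0,i=6
  bits 10000011 = 131

131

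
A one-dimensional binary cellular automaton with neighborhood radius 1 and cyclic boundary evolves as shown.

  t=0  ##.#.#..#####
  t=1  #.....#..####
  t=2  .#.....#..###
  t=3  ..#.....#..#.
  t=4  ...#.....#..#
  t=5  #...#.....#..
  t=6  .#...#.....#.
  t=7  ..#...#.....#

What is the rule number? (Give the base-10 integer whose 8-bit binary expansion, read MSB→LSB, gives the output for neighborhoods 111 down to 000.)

  ### -> #   bit 7 = 1  t=0,i=0
  ##. -> .   bit 6 = 0  t=0,i=1
  #.# -> .   bit 5 = 0  t=0,i=2
  #.. -> #   bit 4 = 1  t=0,i=6
  .## -> .   bit 3 = 0  t=0,i=8
  .#. -> .   bit 2 = 0  t=0,i=3
  ..# -> .   bit 1 = 0  t=0,i=7
  ... -> .   bit 0 = 0  t=1,i=2
  bits 10010000 = 144

144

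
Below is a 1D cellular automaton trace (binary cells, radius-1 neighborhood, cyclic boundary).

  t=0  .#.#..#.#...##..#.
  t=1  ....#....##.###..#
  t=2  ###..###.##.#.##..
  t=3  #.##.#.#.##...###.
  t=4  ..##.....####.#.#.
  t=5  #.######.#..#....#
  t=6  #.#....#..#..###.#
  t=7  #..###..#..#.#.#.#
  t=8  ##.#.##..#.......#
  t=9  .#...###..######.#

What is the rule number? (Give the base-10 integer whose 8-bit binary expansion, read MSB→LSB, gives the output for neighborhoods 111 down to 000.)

89

  ###|.  b7=0 t=1,i=13
  ##.|#  b6=1 t=0,i=13
  #.#|.  b5=0 t=0,i=2
  #..|#  b4=1 t=0,i=4
  .##|#  b3=1 t=0,i=12
  .#.|.  b2=0 t=0,i=1
  ..#|.  b1=0 t=0,i=0
  ...|#  b0=1 t=0,i=10
  bits 01011001 = 89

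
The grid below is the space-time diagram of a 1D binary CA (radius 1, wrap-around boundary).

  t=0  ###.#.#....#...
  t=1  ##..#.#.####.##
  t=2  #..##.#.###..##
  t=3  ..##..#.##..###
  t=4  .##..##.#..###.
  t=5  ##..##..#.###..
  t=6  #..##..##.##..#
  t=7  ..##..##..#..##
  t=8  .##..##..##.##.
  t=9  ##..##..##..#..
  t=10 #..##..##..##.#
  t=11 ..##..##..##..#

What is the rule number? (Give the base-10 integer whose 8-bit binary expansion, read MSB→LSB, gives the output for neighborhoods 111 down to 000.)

143

  nb ###: next=#  (t=0,i=1, bit7=1)
  nb ##.: next=.  (t=0,i=2, bit6=0)
  nb #.#: next=.  (t=0,i=3, bit5=0)
  nb #..: next=.  (t=0,i=7, bit4=0)
  nb .##: next=#  (t=0,i=0, bit3=1)
  nb .#.: next=#  (t=0,i=4, bit2=1)
  nb ..#: next=#  (t=0,i=10, bit1=1)
  nb ...: next=#  (t=0,i=8, bit0=1)
  bits 10001111 = 143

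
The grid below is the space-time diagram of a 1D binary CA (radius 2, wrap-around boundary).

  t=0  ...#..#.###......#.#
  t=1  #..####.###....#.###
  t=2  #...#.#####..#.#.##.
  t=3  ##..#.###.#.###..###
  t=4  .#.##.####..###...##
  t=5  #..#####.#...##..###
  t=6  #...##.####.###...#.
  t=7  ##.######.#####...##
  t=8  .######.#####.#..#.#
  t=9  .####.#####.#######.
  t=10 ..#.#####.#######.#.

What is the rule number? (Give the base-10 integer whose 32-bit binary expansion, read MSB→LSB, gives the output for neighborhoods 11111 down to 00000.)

  nb #####: next=#  (t=2,i=8, bit31=1)
  nb ####.: next=.  (t=1,i=5, bit30=0)
  nb ###.#: next=#  (t=1,i=6, bit29=1)
  nb ###..: next=#  (t=0,i=10, bit28=1)
  nb ##.##: next=#  (t=1,i=7, bit27=1)
  nb ##.#.: next=#  (t=2,i=19, bit26=1)
  nb ##..#: next=.  (t=1,i=1, bit25=0)
  nb ##...: next=.  (t=0,i=11, bit24=0)
  nb #.###: next=#  (t=0,i=8, bit23=1)
  nb #.##.: next=#  (t=2,i=17, bit22=1)
  nb #.#.#: next=.  (t=2,i=15, bit21=0)
  nb #.#..: next=#  (t=0,i=19, bit20=1)
  nb #..##: next=.  (t=1,i=2, bit19=0)
  nb #..#.: next=#  (t=0,i=5, bit18=1)
  nb #...#: next=.  (t=0,i=1, bit17=0)
  nb #....: next=.  (t=0,i=12, bit16=0)
  nb .####: next=#  (t=1,i=4, bit15=1)
  nb .###.: next=#  (t=0,i=9, bit14=1)
  nb .##.#: next=#  (t=2,i=18, bit13=1)
  nb .##..: next=#  (t=5,i=14, bit12=1)
  nb .#.##: next=.  (t=0,i=7, bit11=0)
  nb .#.#.: next=#  (t=0,i=18, bit10=1)
  nb .#..#: next=#  (t=0,i=4, bit9=1)
  nb .#...: next=#  (t=0,i=0, bit8=1)
  nb ..###: next=.  (t=1,i=3, bit7=0)
  nb ..##.: next=#  (t=4,i=18, bit6=1)
  nb ..#.#: next=#  (t=0,i=6, bit5=1)
  nb ..#..: next=#  (t=0,i=3, bit4=1)
  nb ...##: next=#  (t=4,i=17, bit3=1)
  nb ...#.: next=.  (t=0,i=2, bit2=0)
  nb ....#: next=#  (t=0,i=15, bit1=1)
  nb .....: next=.  (t=0,i=13, bit0=0)
  bits 10111100110101001111011101111010 = 3168073594

3168073594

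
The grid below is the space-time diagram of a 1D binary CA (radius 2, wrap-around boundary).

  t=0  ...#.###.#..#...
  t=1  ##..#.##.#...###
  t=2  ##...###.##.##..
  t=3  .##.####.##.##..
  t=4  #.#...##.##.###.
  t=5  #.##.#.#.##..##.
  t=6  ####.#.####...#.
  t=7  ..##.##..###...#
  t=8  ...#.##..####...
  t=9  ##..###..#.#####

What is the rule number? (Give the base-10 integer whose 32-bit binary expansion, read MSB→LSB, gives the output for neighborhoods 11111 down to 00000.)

  [31] ##### => .  t=1,i=15
  [30] ####. => #  t=1,i=0
  [29] ###.# => #  t=0,i=7
  [28] ###.. => #  t=1,i=1
  [27] ##.## => .  t=2,i=8
  [26] ##.#. => .  t=0,i=8
  [25] ##..# => .  t=1,i=2
  [24] ##... => #  t=2,i=2
  [23] #.### => .  t=0,i=5
  [22] #.##. => #  t=1,i=6
  [21] #.#.# => #  t=4,i=0
  [20] #.#.. => #  t=0,i=9
  [19] #..## => .  t=2,i=15
  [18] #..#. => .  t=0,i=11
  [17] #...# => .  t=1,i=11
  [16] #.... => #  t=0,i=14
  [15] .#### => .  t=1,i=14
  [14] .###. => #  t=0,i=6
  [13] .##.# => #  t=1,i=7
  [12] .##.. => #  t=2,i=1
  [11] .#.## => #  t=0,i=4
  [10] .#.#. => .  t=4,i=1
  [9] .#..# => .  t=0,i=10
  [8] .#... => #  t=0,i=13
  [7] ..### => #  t=1,i=13
  [6] ..##. => .  t=2,i=0
  [5] ..#.# => .  t=0,i=3
  [4] ..#.. => .  t=0,i=12
  [3] ...## => #  t=1,i=12
  [2] ...#. => .  t=0,i=2
  [1] ....# => #  t=0,i=1
  [0] ..... => #  t=0,i=0
  bits 01110001011100010111100110001011 = 1903262091

1903262091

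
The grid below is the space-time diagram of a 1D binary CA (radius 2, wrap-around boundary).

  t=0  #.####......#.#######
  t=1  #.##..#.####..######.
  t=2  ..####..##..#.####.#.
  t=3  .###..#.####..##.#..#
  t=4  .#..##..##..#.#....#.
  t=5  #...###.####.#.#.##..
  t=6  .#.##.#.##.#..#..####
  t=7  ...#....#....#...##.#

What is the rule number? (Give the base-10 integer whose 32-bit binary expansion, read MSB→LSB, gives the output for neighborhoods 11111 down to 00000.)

2747569615

  ##### -> #   bit 31 = 1  t=0,i=16
  ####. -> .   bit 30 = 0  t=0,i=4
  ###.# -> #   bit 29 = 1  t=0,i=0
  ###.. -> .   bit 28 = 0  t=0,i=5
  ##.## -> .   bit 27 = 0  t=0,i=1
  ##.#. -> .   bit 26 = 0  t=1,i=20
  ##..# -> #   bit 25 = 1  t=1,i=4
  ##... -> #   bit 24 = 1  t=0,i=6
  #.### -> #   bit 23 = 1  t=0,i=2
  #.##. -> #   bit 22 = 1  t=1,i=2
  #.#.# -> .   bit 21 = 0  t=1,i=0
  #.#.. -> .   bit 20 = 0  t=2,i=19
  #..## -> .   bit 19 = 0  t=1,i=13
  #..#. -> #   bit 18 = 1  t=1,i=5
  #...# -> .   bit 17 = 0  t=2,i=0
  #.... -> .   bit 16 = 0  t=0,i=7
  .#### -> #   bit 15 = 1  t=0,i=3
  .###. -> .   bit 14 = 0  t=3,i=2
  .##.# -> .   bit 13 = 0  t=3,i=15
  .##.. -> #   bit 12 = 1  t=1,i=3
  .#.## -> .   bit 11 = 0  t=0,i=13
  .#.#. -> #   bit 10 = 1  t=4,i=13
  .#..# -> .   bit 9 = 0  t=3,i=18
  .#... -> #   bit 8 = 1  t=2,i=20
  ..### -> #   bit 7 = 1  t=1,i=14
  ..##. -> #   bit 6 = 1  t=2,i=8
  ..#.# -> .   bit 5 = 0  t=0,i=12
  ..#.. -> .   bit 4 = 0  t=4,i=1
  ...## -> #   bit 3 = 1  t=2,i=1
  ...#. -> #   bit 2 = 1  t=0,i=11
  ....# -> #   bit 1 = 1  t=0,i=10
  ..... -> #   bit 0 = 1  t=0,i=8
  bits 10100011110001001001010111001111 = 2747569615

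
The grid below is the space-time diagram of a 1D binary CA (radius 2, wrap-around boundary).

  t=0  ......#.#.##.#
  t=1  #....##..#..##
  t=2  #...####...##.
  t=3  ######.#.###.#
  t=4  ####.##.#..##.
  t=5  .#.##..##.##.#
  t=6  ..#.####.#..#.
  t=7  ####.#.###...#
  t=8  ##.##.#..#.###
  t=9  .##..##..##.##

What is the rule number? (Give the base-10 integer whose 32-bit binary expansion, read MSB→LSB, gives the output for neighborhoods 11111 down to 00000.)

  nb #####: next=#  (t=3,i=1, bit31=1)
  nb ####.: next=.  (t=2,i=6, bit30=0)
  nb ###.#: next=#  (t=3,i=5, bit29=1)
  nb ###..: next=#  (t=1,i=0, bit28=1)
  nb ##.##: next=#  (t=3,i=12, bit27=1)
  nb ##.#.: next=#  (t=0,i=12, bit26=1)
  nb ##..#: next=#  (t=1,i=7, bit25=1)
  nb ##...: next=.  (t=1,i=1, bit24=0)
  nb #.###: next=.  (t=3,i=9, bit23=0)
  nb #.##.: next=.  (t=0,i=10, bit22=0)
  nb #.#.#: next=.  (t=0,i=8, bit21=0)
  nb #.#..: next=#  (t=0,i=13, bit20=1)
  nb #..##: next=#  (t=1,i=11, bit19=1)
  nb #..#.: next=.  (t=1,i=8, bit18=0)
  nb #...#: next=#  (t=2,i=2, bit17=1)
  nb #....: next=.  (t=0,i=1, bit16=0)
  nb .####: next=#  (t=2,i=5, bit15=1)
  nb .###.: next=.  (t=1,i=13, bit14=0)
  nb .##.#: next=.  (t=0,i=11, bit13=0)
  nb .##..: next=#  (t=1,i=6, bit12=1)
  nb .#.##: next=#  (t=0,i=9, bit11=1)
  nb .#.#.: next=.  (t=0,i=7, bit10=0)
  nb .#..#: next=.  (t=1,i=10, bit9=0)
  nb .#...: next=#  (t=0,i=0, bit8=1)
  nb ..###: next=#  (t=1,i=12, bit7=1)
  nb ..##.: next=#  (t=1,i=5, bit6=1)
  nb ..#.#: next=#  (t=0,i=6, bit5=1)
  nb ..#..: next=.  (t=1,i=9, bit4=0)
  nb ...##: next=#  (t=1,i=4, bit3=1)
  nb ...#.: next=#  (t=0,i=5, bit2=1)
  nb ....#: next=.  (t=0,i=4, bit1=0)
  nb .....: next=.  (t=0,i=2, bit0=0)
  bits 10111110000110101001100111101100 = 3189414380

3189414380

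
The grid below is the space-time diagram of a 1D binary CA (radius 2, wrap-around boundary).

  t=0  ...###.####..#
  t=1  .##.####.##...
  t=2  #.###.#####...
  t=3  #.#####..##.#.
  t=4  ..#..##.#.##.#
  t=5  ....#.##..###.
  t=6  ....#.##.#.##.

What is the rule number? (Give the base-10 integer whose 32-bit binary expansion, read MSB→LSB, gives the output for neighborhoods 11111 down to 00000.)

2093642792

  #####|.  b31=0 t=2,i=8
  ####.|#  b30=1 t=0,i=9
  ###.#|#  b29=1 t=0,i=5
  ###..|#  b28=1 t=0,i=10
  ##.##|#  b27=1 t=0,i=6
  ##.#.|#  b26=1 t=3,i=11
  ##..#|.  b25=0 t=0,i=11
  ##...|.  b24=0 t=1,i=11
  #.###|#  b23=1 t=0,i=7
  #.##.|#  b22=1 t=1,i=9
  #.#.#|.  b21=0 t=3,i=0
  #.#..|.  b20=0 t=4,i=13
  #..##|#  b19=1 t=3,i=8
  #..#.|.  b18=0 t=0,i=12
  #...#|#  b17=1 t=0,i=1
  #....|.  b16=0 t=1,i=12
  .####|.  b15=0 t=0,i=8
  .###.|#  b14=1 t=0,i=4
  .##.#|#  b13=1 t=1,i=2
  .##..|#  b12=1 t=1,i=10
  .#.##|.  b11=0 t=2,i=1
  .#.#.|#  b10=1 t=3,i=13
  .#..#|.  b9=0 t=4,i=0
  .#...|.  b8=0 t=0,i=0
  ..###|.  b7=0 t=0,i=3
  ..##.|.  b6=0 t=1,i=1
  ..#.#|#  b5=1 t=2,i=0
  ..#..|.  b4=0 t=0,i=13
  ...##|#  b3=1 t=0,i=2
  ...#.|.  b2=0 t=2,i=13
  ....#|.  b1=0 t=1,i=13
  .....|.  b0=0 t=5,i=1
  bits 01111100110010100111010000101000 = 2093642792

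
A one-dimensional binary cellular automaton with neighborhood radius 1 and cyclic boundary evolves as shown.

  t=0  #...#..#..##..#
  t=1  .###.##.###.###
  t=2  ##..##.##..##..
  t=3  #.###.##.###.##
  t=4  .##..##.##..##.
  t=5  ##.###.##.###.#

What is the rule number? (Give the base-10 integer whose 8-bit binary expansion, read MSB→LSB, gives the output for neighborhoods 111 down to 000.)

59

  [7] ### => .  t=1,i=2
  [6] ##. => .  t=0,i=0
  [5] #.# => #  t=1,i=0
  [4] #.. => #  t=0,i=1
  [3] .## => #  t=0,i=10
  [2] .#. => .  t=0,i=4
  [1] ..# => #  t=0,i=3
  [0] ... => #  t=0,i=2
  bits 00111011 = 59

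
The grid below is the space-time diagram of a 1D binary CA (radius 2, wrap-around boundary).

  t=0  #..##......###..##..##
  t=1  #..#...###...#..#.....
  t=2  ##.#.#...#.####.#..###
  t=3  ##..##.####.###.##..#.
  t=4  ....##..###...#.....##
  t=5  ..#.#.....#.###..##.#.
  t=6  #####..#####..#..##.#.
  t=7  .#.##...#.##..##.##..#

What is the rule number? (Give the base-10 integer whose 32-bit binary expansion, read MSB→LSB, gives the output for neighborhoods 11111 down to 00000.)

1880272503

  nb #####: next=.  (t=2,i=21, bit31=0)
  nb ####.: next=#  (t=2,i=0, bit30=1)
  nb ###.#: next=#  (t=2,i=1, bit29=1)
  nb ###..: next=#  (t=0,i=0, bit28=1)
  nb ##.##: next=.  (t=3,i=6, bit27=0)
  nb ##.#.: next=.  (t=2,i=2, bit26=0)
  nb ##..#: next=.  (t=0,i=1, bit25=0)
  nb ##...: next=.  (t=0,i=5, bit24=0)
  nb #.###: next=.  (t=2,i=11, bit23=0)
  nb #.##.: next=.  (t=3,i=0, bit22=0)
  nb #.#.#: next=.  (t=2,i=3, bit21=0)
  nb #.#..: next=#  (t=2,i=5, bit20=1)
  nb #..##: next=.  (t=0,i=2, bit19=0)
  nb #..#.: next=.  (t=1,i=2, bit18=0)
  nb #...#: next=#  (t=1,i=5, bit17=1)
  nb #....: next=.  (t=0,i=6, bit16=0)
  nb .####: next=#  (t=2,i=12, bit15=1)
  nb .###.: next=.  (t=0,i=12, bit14=0)
  nb .##.#: next=#  (t=3,i=5, bit13=1)
  nb .##..: next=.  (t=0,i=4, bit12=0)
  nb .#.##: next=#  (t=2,i=10, bit11=1)
  nb .#.#.: next=#  (t=2,i=4, bit10=1)
  nb .#..#: next=#  (t=1,i=1, bit9=1)
  nb .#...: next=.  (t=1,i=4, bit8=0)
  nb ..###: next=.  (t=0,i=11, bit7=0)
  nb ..##.: next=#  (t=0,i=3, bit6=1)
  nb ..#.#: next=#  (t=2,i=9, bit5=1)
  nb ..#..: next=#  (t=1,i=0, bit4=1)
  nb ...##: next=.  (t=0,i=10, bit3=0)
  nb ...#.: next=#  (t=1,i=12, bit2=1)
  nb ....#: next=#  (t=0,i=9, bit1=1)
  nb .....: next=#  (t=0,i=7, bit0=1)
  bits 01110000000100101010111001110111 = 1880272503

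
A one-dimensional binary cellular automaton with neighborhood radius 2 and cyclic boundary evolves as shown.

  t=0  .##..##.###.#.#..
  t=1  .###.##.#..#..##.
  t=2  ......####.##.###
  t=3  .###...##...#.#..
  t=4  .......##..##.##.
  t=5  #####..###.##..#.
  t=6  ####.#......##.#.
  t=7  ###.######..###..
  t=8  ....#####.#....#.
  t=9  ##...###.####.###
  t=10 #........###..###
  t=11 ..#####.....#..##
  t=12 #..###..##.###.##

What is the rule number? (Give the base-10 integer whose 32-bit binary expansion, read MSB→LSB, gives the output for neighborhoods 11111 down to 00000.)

3331437429

  #####|#  b31=1 t=5,i=2
  ####.|#  b30=1 t=2,i=8
  ###.#|.  b29=0 t=0,i=10
  ###..|.  b28=0 t=2,i=16
  ##.##|.  b27=0 t=0,i=7
  ##.#.|#  b26=1 t=0,i=11
  ##..#|#  b25=1 t=0,i=3
  ##...|.  b24=0 t=2,i=0
  #.###|#  b23=1 t=0,i=8
  #.##.|.  b22=0 t=1,i=5
  #.#.#|.  b21=0 t=0,i=12
  #.#..|#  b20=1 t=0,i=14
  #..##|.  b19=0 t=0,i=4
  #..#.|.  b18=0 t=1,i=10
  #...#|.  b17=0 t=0,i=16
  #....|#  b16=1 t=2,i=1
  .####|#  b15=1 t=2,i=7
  .###.|.  b14=0 t=0,i=9
  .##.#|#  b13=1 t=0,i=6
  .##..|#  b12=1 t=0,i=2
  .#.##|.  b11=0 t=5,i=16
  .#.#.|.  b10=0 t=0,i=13
  .#..#|#  b9=1 t=1,i=9
  .#...|#  b8=1 t=0,i=15
  ..###|.  b7=0 t=1,i=1
  ..##.|#  b6=1 t=0,i=1
  ..#.#|#  b5=1 t=3,i=12
  ..#..|#  b4=1 t=1,i=11
  ...##|.  b3=0 t=0,i=0
  ...#.|#  b2=1 t=3,i=11
  ....#|.  b1=0 t=2,i=4
  .....|#  b0=1 t=2,i=2
  bits 11000110100100011011001101110101 = 3331437429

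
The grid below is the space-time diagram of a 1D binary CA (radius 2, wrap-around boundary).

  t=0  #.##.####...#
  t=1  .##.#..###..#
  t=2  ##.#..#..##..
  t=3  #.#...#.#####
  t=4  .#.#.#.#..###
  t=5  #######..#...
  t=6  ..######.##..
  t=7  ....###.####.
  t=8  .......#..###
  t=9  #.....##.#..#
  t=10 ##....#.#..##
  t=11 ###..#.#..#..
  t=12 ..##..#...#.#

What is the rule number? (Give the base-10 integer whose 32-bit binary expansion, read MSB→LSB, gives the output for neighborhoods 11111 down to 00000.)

  nb #####: next=#  (t=3,i=10, bit31=1)
  nb ####.: next=#  (t=0,i=7, bit30=1)
  nb ###.#: next=.  (t=3,i=0, bit29=0)
  nb ###..: next=#  (t=0,i=8, bit28=1)
  nb ##.##: next=#  (t=0,i=1, bit27=1)
  nb ##.#.: next=#  (t=1,i=3, bit26=1)
  nb ##..#: next=#  (t=1,i=10, bit25=1)
  nb ##...: next=#  (t=0,i=9, bit24=1)
  nb #.###: next=.  (t=0,i=5, bit23=0)
  nb #.##.: next=#  (t=0,i=2, bit22=1)
  nb #.#.#: next=#  (t=4,i=1, bit21=1)
  nb #.#..: next=.  (t=1,i=4, bit20=0)
  nb #..##: next=#  (t=1,i=6, bit19=1)
  nb #..#.: next=.  (t=1,i=11, bit18=0)
  nb #...#: next=.  (t=0,i=10, bit17=0)
  nb #....: next=.  (t=6,i=12, bit16=0)
  nb .####: next=.  (t=0,i=6, bit15=0)
  nb .###.: next=.  (t=1,i=8, bit14=0)
  nb .##.#: next=.  (t=0,i=0, bit13=0)
  nb .##..: next=#  (t=2,i=10, bit12=1)
  nb .#.##: next=#  (t=1,i=0, bit11=1)
  nb .#.#.: next=#  (t=4,i=2, bit10=1)
  nb .#..#: next=.  (t=1,i=5, bit9=0)
  nb .#...: next=#  (t=3,i=3, bit8=1)
  nb ..###: next=.  (t=1,i=7, bit7=0)
  nb ..##.: next=#  (t=0,i=12, bit6=1)
  nb ..#.#: next=.  (t=1,i=12, bit5=0)
  nb ..#..: next=#  (t=2,i=6, bit4=1)
  nb ...##: next=.  (t=0,i=11, bit3=0)
  nb ...#.: next=#  (t=3,i=5, bit2=1)
  nb ....#: next=.  (t=6,i=0, bit1=0)
  nb .....: next=.  (t=7,i=1, bit0=0)
  bits 11011111011010000001110101010100 = 3748142420

3748142420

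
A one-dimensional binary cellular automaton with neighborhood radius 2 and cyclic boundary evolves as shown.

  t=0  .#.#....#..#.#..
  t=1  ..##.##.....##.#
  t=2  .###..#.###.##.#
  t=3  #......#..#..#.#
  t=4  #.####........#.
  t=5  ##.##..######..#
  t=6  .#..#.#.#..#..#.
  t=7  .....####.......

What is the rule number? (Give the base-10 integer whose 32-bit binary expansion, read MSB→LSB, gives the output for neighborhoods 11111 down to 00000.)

1614527555

  nb #####: next=.  (t=5,i=9, bit31=0)
  nb ####.: next=#  (t=4,i=4, bit30=1)
  nb ###.#: next=#  (t=2,i=10, bit29=1)
  nb ###..: next=.  (t=2,i=3, bit28=0)
  nb ##.##: next=.  (t=1,i=4, bit27=0)
  nb ##.#.: next=.  (t=1,i=14, bit26=0)
  nb ##..#: next=.  (t=2,i=4, bit25=0)
  nb ##...: next=.  (t=1,i=7, bit24=0)
  nb #.###: next=.  (t=2,i=1, bit23=0)
  nb #.##.: next=.  (t=1,i=5, bit22=0)
  nb #.#.#: next=#  (t=2,i=15, bit21=1)
  nb #.#..: next=#  (t=0,i=3, bit20=1)
  nb #..##: next=#  (t=1,i=1, bit19=1)
  nb #..#.: next=.  (t=0,i=10, bit18=0)
  nb #...#: next=#  (t=0,i=15, bit17=1)
  nb #....: next=#  (t=0,i=5, bit16=1)
  nb .####: next=#  (t=4,i=3, bit15=1)
  nb .###.: next=.  (t=2,i=2, bit14=0)
  nb .##.#: next=#  (t=1,i=3, bit13=1)
  nb .##..: next=#  (t=1,i=6, bit12=1)
  nb .#.##: next=#  (t=2,i=0, bit11=1)
  nb .#.#.: next=#  (t=0,i=2, bit10=1)
  nb .#..#: next=.  (t=0,i=9, bit9=0)
  nb .#...: next=.  (t=0,i=4, bit8=0)
  nb ..###: next=.  (t=5,i=7, bit7=0)
  nb ..##.: next=#  (t=1,i=2, bit6=1)
  nb ..#.#: next=.  (t=0,i=1, bit5=0)
  nb ..#..: next=.  (t=0,i=8, bit4=0)
  nb ...##: next=.  (t=1,i=11, bit3=0)
  nb ...#.: next=.  (t=0,i=0, bit2=0)
  nb ....#: next=#  (t=0,i=6, bit1=1)
  nb .....: next=#  (t=1,i=9, bit0=1)
  bits 01100000001110111011110001000011 = 1614527555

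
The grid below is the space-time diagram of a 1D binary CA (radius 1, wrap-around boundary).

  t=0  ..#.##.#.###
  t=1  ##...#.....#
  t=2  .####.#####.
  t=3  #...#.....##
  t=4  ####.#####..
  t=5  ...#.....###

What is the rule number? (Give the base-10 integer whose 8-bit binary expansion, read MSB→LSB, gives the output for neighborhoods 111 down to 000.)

  ###|.  b7=0 t=0,i=10
  ##.|#  b6=1 t=0,i=5
  #.#|.  b5=0 t=0,i=3
  #..|#  b4=1 t=0,i=0
  .##|.  b3=0 t=0,i=4
  .#.|.  b2=0 t=0,i=2
  ..#|#  b1=1 t=0,i=1
  ...|#  b0=1 t=1,i=3
  bits 01010011 = 83

83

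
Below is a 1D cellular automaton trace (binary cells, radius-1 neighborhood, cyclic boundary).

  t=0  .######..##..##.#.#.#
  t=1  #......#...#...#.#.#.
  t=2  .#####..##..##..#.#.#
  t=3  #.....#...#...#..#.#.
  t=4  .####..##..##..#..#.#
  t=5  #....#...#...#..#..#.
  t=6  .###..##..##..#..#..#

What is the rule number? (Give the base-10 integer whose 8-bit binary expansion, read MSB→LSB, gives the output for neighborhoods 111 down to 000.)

49

  [7] ### => .  t=0,i=2
  [6] ##. => .  t=0,i=6
  [5] #.# => #  t=0,i=0
  [4] #.. => #  t=0,i=7
  [3] .## => .  t=0,i=1
  [2] .#. => .  t=0,i=16
  [1] ..# => .  t=0,i=8
  [0] ... => #  t=1,i=2
  bits 00110001 = 49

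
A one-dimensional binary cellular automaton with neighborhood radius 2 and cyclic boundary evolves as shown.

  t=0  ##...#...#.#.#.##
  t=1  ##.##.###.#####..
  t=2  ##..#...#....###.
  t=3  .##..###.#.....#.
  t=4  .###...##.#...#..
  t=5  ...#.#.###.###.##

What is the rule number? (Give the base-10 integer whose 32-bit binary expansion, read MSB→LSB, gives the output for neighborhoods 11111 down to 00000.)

1981955396

  ##### -> .   bit 31 = 0  t=1,i=12
  ####. -> #   bit 30 = 1  t=0,i=0
  ###.# -> #   bit 29 = 1  t=1,i=8
  ###.. -> #   bit 28 = 1  t=0,i=1
  ##.## -> .   bit 27 = 0  t=1,i=2
  ##.#. -> #   bit 26 = 1  t=3,i=8
  ##..# -> #   bit 25 = 1  t=1,i=15
  ##... -> .   bit 24 = 0  t=0,i=2
  #.### -> .   bit 23 = 0  t=0,i=15
  #.##. -> .   bit 22 = 0  t=1,i=3
  #.#.# -> #   bit 21 = 1  t=0,i=11
  #.#.. -> .   bit 20 = 0  t=3,i=9
  #..## -> .   bit 19 = 0  t=1,i=16
  #..#. -> .   bit 18 = 0  t=2,i=3
  #...# -> #   bit 17 = 1  t=0,i=3
  #.... -> .   bit 16 = 0  t=2,i=10
  .#### -> .   bit 15 = 0  t=0,i=16
  .###. -> .   bit 14 = 0  t=1,i=7
  .##.# -> #   bit 13 = 1  t=1,i=1
  .##.. -> #   bit 12 = 1  t=2,i=1
  .#.## -> #   bit 11 = 1  t=0,i=14
  .#.#. -> #   bit 10 = 1  t=0,i=10
  .#..# -> .   bit 9 = 0  t=3,i=16
  .#... -> #   bit 8 = 1  t=0,i=6
  ..### -> .   bit 7 = 0  t=2,i=13
  ..##. -> #   bit 6 = 1  t=1,i=0
  ..#.# -> .   bit 5 = 0  t=0,i=9
  ..#.. -> .   bit 4 = 0  t=0,i=5
  ...## -> .   bit 3 = 0  t=2,i=12
  ...#. -> #   bit 2 = 1  t=0,i=4
  ....# -> .   bit 1 = 0  t=2,i=11
  ..... -> .   bit 0 = 0  t=3,i=12
  bits 01110110001000100011110101000100 = 1981955396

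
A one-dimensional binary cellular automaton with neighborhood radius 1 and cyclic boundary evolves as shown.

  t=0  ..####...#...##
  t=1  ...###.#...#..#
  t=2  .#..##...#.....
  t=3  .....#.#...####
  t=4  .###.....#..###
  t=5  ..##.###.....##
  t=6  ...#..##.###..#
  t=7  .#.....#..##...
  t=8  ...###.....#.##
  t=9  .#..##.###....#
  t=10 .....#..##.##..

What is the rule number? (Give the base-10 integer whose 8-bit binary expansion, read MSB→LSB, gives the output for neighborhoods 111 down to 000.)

  [7] ### => #  t=0,i=3
  [6] ##. => #  t=0,i=5
  [5] #.# => .  t=1,i=6
  [4] #.. => .  t=0,i=0
  [3] .## => .  t=0,i=2
  [2] .#. => .  t=0,i=9
  [1] ..# => .  t=0,i=1
  [0] ... => #  t=0,i=7
  bits 11000001 = 193

193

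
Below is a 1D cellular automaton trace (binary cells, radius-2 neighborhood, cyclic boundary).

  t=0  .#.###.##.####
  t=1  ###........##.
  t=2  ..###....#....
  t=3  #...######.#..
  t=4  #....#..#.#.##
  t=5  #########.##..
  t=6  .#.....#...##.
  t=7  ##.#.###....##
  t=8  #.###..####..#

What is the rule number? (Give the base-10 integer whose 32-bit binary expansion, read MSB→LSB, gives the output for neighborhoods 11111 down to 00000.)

  nb #####: next=.  (t=3,i=6, bit31=0)
  nb ####.: next=#  (t=0,i=12, bit30=1)
  nb ###.#: next=.  (t=0,i=5, bit29=0)
  nb ###..: next=#  (t=1,i=2, bit28=1)
  nb ##.##: next=.  (t=0,i=6, bit27=0)
  nb ##.#.: next=#  (t=0,i=0, bit26=1)
  nb ##..#: next=#  (t=5,i=12, bit25=1)
  nb ##...: next=#  (t=1,i=3, bit24=1)
  nb #.###: next=.  (t=0,i=3, bit23=0)
  nb #.##.: next=.  (t=0,i=7, bit22=0)
  nb #.#.#: next=#  (t=0,i=1, bit21=1)
  nb #.#..: next=.  (t=3,i=11, bit20=0)
  nb #..##: next=.  (t=5,i=13, bit19=0)
  nb #..#.: next=#  (t=3,i=13, bit18=1)
  nb #...#: next=.  (t=3,i=2, bit17=0)
  nb #....: next=#  (t=1,i=4, bit16=1)
  nb .####: next=#  (t=0,i=11, bit15=1)
  nb .###.: next=.  (t=0,i=4, bit14=0)
  nb .##.#: next=.  (t=0,i=8, bit13=0)
  nb .##..: next=#  (t=5,i=11, bit12=1)
  nb .#.##: next=#  (t=0,i=2, bit11=1)
  nb .#.#.: next=.  (t=4,i=9, bit10=0)
  nb .#..#: next=#  (t=3,i=12, bit9=1)
  nb .#...: next=.  (t=2,i=10, bit8=0)
  nb ..###: next=.  (t=2,i=2, bit7=0)
  nb ..##.: next=.  (t=1,i=11, bit6=0)
  nb ..#.#: next=#  (t=4,i=8, bit5=1)
  nb ..#..: next=#  (t=2,i=9, bit4=1)
  nb ...##: next=.  (t=1,i=10, bit3=0)
  nb ...#.: next=#  (t=2,i=8, bit2=1)
  nb ....#: next=#  (t=1,i=9, bit1=1)
  nb .....: next=.  (t=1,i=5, bit0=0)
  bits 01010111001001011001101000110110 = 1462082102

1462082102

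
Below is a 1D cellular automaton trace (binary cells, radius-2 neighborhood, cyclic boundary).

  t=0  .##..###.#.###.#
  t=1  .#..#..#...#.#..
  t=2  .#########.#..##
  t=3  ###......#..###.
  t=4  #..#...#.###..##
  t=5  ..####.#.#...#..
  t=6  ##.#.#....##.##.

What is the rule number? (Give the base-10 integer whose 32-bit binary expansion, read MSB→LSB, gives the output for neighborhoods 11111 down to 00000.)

701399930

  #####|.  b31=0 t=2,i=3
  ####.|.  b30=0 t=2,i=8
  ###.#|#  b29=1 t=0,i=7
  ###..|.  b28=0 t=3,i=2
  ##.##|#  b27=1 t=2,i=0
  ##.#.|.  b26=0 t=0,i=8
  ##..#|.  b25=0 t=0,i=3
  ##...|#  b24=1 t=3,i=3
  #.###|#  b23=1 t=0,i=11
  #.##.|#  b22=1 t=0,i=1
  #.#.#|.  b21=0 t=0,i=9
  #.#..|.  b20=0 t=1,i=13
  #..##|#  b19=1 t=0,i=4
  #..#.|#  b18=1 t=1,i=3
  #...#|#  b17=1 t=1,i=9
  #....|.  b16=0 t=3,i=4
  .####|#  b15=1 t=2,i=2
  .###.|.  b14=0 t=0,i=6
  .##.#|.  b13=0 t=2,i=15
  .##..|.  b12=0 t=0,i=2
  .#.##|.  b11=0 t=0,i=0
  .#.#.|.  b10=0 t=1,i=12
  .#..#|#  b9=1 t=1,i=2
  .#...|#  b8=1 t=1,i=8
  ..###|.  b7=0 t=0,i=5
  ..##.|#  b6=1 t=2,i=14
  ..#.#|#  b5=1 t=1,i=11
  ..#..|#  b4=1 t=1,i=1
  ...##|#  b3=1 t=5,i=1
  ...#.|.  b2=0 t=1,i=0
  ....#|#  b1=1 t=3,i=7
  .....|.  b0=0 t=3,i=5
  bits 00101001110011101000001101111010 = 701399930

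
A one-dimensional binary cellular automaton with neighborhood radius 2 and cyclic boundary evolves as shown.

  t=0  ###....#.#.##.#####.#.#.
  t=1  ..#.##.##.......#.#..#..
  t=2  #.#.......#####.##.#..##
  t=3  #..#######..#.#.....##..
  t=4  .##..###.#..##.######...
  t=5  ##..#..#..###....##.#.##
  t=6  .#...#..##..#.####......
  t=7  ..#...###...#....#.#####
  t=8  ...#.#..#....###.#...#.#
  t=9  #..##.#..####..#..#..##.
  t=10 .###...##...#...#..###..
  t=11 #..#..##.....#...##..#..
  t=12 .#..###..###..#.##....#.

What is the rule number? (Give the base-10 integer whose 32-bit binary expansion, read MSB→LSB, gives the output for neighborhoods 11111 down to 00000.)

2953381739

  ##### -> #   bit 31 = 1  t=0,i=16
  ####. -> .   bit 30 = 0  t=0,i=17
  ###.# -> #   bit 29 = 1  t=0,i=18
  ###.. -> #   bit 28 = 1  t=0,i=2
  ##.## -> .   bit 27 = 0  t=0,i=13
  ##.#. -> .   bit 26 = 0  t=0,i=19
  ##..# -> .   bit 25 = 0  t=3,i=10
  ##... -> .   bit 24 = 0  t=0,i=3
  #.### -> .   bit 23 = 0  t=0,i=0
  #.##. -> .   bit 22 = 0  t=0,i=11
  #.#.# -> .   bit 21 = 0  t=0,i=9
  #.#.. -> .   bit 20 = 0  t=1,i=18
  #..## -> #   bit 19 = 1  t=2,i=21
  #..#. -> .   bit 18 = 0  t=1,i=20
  #...# -> .   bit 17 = 0  t=6,i=3
  #.... -> #   bit 16 = 1  t=0,i=4
  .#### -> .   bit 15 = 0  t=0,i=15
  .###. -> .   bit 14 = 0  t=0,i=1
  .##.# -> .   bit 13 = 0  t=0,i=12
  .##.. -> .   bit 12 = 0  t=1,i=8
  .#.## -> .   bit 11 = 0  t=0,i=10
  .#.#. -> #   bit 10 = 1  t=0,i=8
  .#..# -> #   bit 9 = 1  t=1,i=19
  .#... -> #   bit 8 = 1  t=1,i=22
  ..### -> .   bit 7 = 0  t=2,i=10
  ..##. -> #   bit 6 = 1  t=3,i=20
  ..#.# -> #   bit 5 = 1  t=0,i=7
  ..#.. -> .   bit 4 = 0  t=1,i=21
  ...## -> #   bit 3 = 1  t=2,i=9
  ...#. -> .   bit 2 = 0  t=0,i=6
  ....# -> #   bit 1 = 1  t=0,i=5
  ..... -> #   bit 0 = 1  t=1,i=11
  bits 10110000000010010000011101101011 = 2953381739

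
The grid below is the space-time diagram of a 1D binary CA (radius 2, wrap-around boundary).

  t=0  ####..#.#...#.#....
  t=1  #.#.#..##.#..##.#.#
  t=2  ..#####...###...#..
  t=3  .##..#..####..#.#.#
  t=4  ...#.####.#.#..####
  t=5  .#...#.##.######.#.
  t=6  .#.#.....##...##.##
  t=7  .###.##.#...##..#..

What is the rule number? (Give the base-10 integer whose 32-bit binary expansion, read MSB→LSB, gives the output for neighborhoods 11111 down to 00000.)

  ##### -> .   bit 31 = 0  t=2,i=4
  ####. -> #   bit 30 = 1  t=0,i=2
  ###.# -> #   bit 29 = 1  t=4,i=8
  ###.. -> .   bit 28 = 0  t=0,i=3
  ##.## -> #   bit 27 = 1  t=5,i=9
  ##.#. -> .   bit 26 = 0  t=1,i=1
  ##..# -> #   bit 25 = 1  t=0,i=4
  ##... -> .   bit 24 = 0  t=2,i=7
  #.### -> #   bit 23 = 1  t=4,i=5
  #.##. -> .   bit 22 = 0  t=1,i=18
  #.#.# -> #   bit 21 = 1  t=1,i=2
  #.#.. -> #   bit 20 = 1  t=0,i=8
  #..## -> #   bit 19 = 1  t=1,i=6
  #..#. -> .   bit 18 = 0  t=0,i=5
  #...# -> #   bit 17 = 1  t=0,i=10
  #.... -> #   bit 16 = 1  t=0,i=16
  .#### -> .   bit 15 = 0  t=0,i=1
  .###. -> #   bit 14 = 1  t=2,i=11
  .##.# -> .   bit 13 = 0  t=1,i=0
  .##.. -> .   bit 12 = 0  t=3,i=2
  .#.## -> .   bit 11 = 0  t=1,i=17
  .#.#. -> #   bit 10 = 1  t=0,i=7
  .#..# -> #   bit 9 = 1  t=1,i=5
  .#... -> .   bit 8 = 0  t=0,i=9
  ..### -> #   bit 7 = 1  t=0,i=0
  ..##. -> .   bit 6 = 0  t=1,i=7
  ..#.# -> .   bit 5 = 0  t=0,i=6
  ..#.. -> #   bit 4 = 1  t=2,i=16
  ...## -> #   bit 3 = 1  t=0,i=18
  ...#. -> .   bit 2 = 0  t=0,i=11
  ....# -> .   bit 1 = 0  t=0,i=17
  ..... -> #   bit 0 = 1  t=6,i=6
  bits 01101010101110110100011010011001 = 1790658201

1790658201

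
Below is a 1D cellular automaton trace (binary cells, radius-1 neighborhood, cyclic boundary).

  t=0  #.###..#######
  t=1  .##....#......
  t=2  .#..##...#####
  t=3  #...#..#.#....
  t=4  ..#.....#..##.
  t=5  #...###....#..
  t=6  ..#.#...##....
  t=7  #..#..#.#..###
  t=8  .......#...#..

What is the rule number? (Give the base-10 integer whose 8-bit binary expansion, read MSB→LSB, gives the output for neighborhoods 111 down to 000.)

41

  nb ###: next=.  (t=0,i=3, bit7=0)
  nb ##.: next=.  (t=0,i=0, bit6=0)
  nb #.#: next=#  (t=0,i=1, bit5=1)
  nb #..: next=.  (t=0,i=5, bit4=0)
  nb .##: next=#  (t=0,i=2, bit3=1)
  nb .#.: next=.  (t=1,i=7, bit2=0)
  nb ..#: next=.  (t=0,i=6, bit1=0)
  nb ...: next=#  (t=1,i=4, bit0=1)
  bits 00101001 = 41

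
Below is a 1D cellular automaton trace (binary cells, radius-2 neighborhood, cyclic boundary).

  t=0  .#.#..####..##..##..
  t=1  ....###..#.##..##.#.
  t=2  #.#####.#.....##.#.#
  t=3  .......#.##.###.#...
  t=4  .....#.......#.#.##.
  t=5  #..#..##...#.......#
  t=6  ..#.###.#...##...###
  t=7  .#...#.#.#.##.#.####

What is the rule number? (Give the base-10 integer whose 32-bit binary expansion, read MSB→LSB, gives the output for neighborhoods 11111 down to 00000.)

353190858

  ##### -> .   bit 31 = 0  t=2,i=4
  ####. -> .   bit 30 = 0  t=0,i=8
  ###.# -> .   bit 29 = 0  t=2,i=6
  ###.. -> #   bit 28 = 1  t=0,i=9
  ##.## -> .   bit 27 = 0  t=2,i=1
  ##.#. -> #   bit 26 = 1  t=1,i=17
  ##..# -> .   bit 25 = 0  t=0,i=10
  ##... -> #   bit 24 = 1  t=0,i=18
  #.### -> .   bit 23 = 0  t=2,i=2
  #.##. -> .   bit 22 = 0  t=1,i=11
  #.#.# -> .   bit 21 = 0  t=2,i=17
  #.#.. -> .   bit 20 = 0  t=0,i=3
  #..## -> #   bit 19 = 1  t=0,i=5
  #..#. -> #   bit 18 = 1  t=1,i=8
  #...# -> .   bit 17 = 0  t=0,i=19
  #.... -> #   bit 16 = 1  t=1,i=0
  .#### -> .   bit 15 = 0  t=0,i=7
  .###. -> #   bit 14 = 1  t=1,i=5
  .##.# -> .   bit 13 = 0  t=1,i=16
  .##.. -> .   bit 12 = 0  t=0,i=13
  .#.## -> .   bit 11 = 0  t=1,i=10
  .#.#. -> .   bit 10 = 0  t=0,i=2
  .#..# -> #   bit 9 = 1  t=0,i=4
  .#... -> #   bit 8 = 1  t=1,i=19
  ..### -> #   bit 7 = 1  t=0,i=6
  ..##. -> #   bit 6 = 1  t=0,i=12
  ..#.# -> .   bit 5 = 0  t=0,i=1
  ..#.. -> .   bit 4 = 0  t=4,i=5
  ...## -> #   bit 3 = 1  t=1,i=3
  ...#. -> .   bit 2 = 0  t=0,i=0
  ....# -> #   bit 1 = 1  t=1,i=2
  ..... -> .   bit 0 = 0  t=1,i=1
  bits 00010101000011010100001111001010 = 353190858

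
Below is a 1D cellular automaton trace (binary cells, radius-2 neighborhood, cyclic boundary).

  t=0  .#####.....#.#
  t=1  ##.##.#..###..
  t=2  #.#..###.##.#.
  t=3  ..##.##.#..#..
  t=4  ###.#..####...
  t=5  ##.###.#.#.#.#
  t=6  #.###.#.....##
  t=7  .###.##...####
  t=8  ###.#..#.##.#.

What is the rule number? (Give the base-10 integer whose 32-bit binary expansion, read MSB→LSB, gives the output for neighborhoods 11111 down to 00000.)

  #####|#  b31=1 t=0,i=3
  ####.|#  b30=1 t=0,i=4
  ###.#|.  b29=0 t=2,i=7
  ###..|.  b28=0 t=0,i=5
  ##.##|#  b27=1 t=1,i=2
  ##.#.|#  b26=1 t=1,i=5
  ##..#|#  b25=1 t=1,i=12
  ##...|#  b24=1 t=0,i=6
  #.###|#  b23=1 t=0,i=1
  #.##.|.  b22=0 t=1,i=3
  #.#.#|.  b21=0 t=0,i=13
  #.#..|#  b20=1 t=1,i=6
  #..##|.  b19=0 t=1,i=8
  #..#.|#  b18=1 t=3,i=10
  #...#|.  b17=0 t=4,i=12
  #....|.  b16=0 t=0,i=7
  .####|.  b15=0 t=0,i=2
  .###.|#  b14=1 t=1,i=10
  .##.#|.  b13=0 t=1,i=1
  .##..|.  b12=0 t=7,i=6
  .#.##|#  b11=1 t=0,i=0
  .#.#.|.  b10=0 t=0,i=12
  .#..#|#  b9=1 t=1,i=7
  .#...|.  b8=0 t=3,i=12
  ..###|#  b7=1 t=1,i=9
  ..##.|#  b6=1 t=1,i=0
  ..#.#|#  b5=1 t=0,i=11
  ..#..|.  b4=0 t=3,i=11
  ...##|#  b3=1 t=3,i=1
  ...#.|#  b2=1 t=0,i=10
  ....#|#  b1=1 t=0,i=9
  .....|.  b0=0 t=0,i=8
  bits 11001111100101000100101011101110 = 3482602222

3482602222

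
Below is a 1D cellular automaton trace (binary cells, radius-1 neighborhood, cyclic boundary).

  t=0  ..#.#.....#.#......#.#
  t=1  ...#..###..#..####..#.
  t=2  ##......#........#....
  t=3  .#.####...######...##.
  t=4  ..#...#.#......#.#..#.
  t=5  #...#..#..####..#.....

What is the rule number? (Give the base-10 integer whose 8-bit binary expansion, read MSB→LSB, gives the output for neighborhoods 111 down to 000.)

  ### -> .   bit 7 = 0  t=1,i=7
  ##. -> #   bit 6 = 1  t=1,i=8
  #.# -> #   bit 5 = 1  t=0,i=3
  #.. -> .   bit 4 = 0  t=0,i=0
  .## -> .   bit 3 = 0  t=1,i=6
  .#. -> .   bit 2 = 0  t=0,i=2
  ..# -> .   bit 1 = 0  t=0,i=1
  ... -> #   bit 0 = 1  t=0,i=6
  bits 01100001 = 97

97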